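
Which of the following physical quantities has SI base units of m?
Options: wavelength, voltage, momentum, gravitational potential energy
Checking the SI base units of each option:
  wavelength (λ = v/f): m  ✓ matches
  voltage (V = IR): kg·m²/(s³·A)  ✗
  momentum (p = mv): kg·m/s  ✗
  gravitational potential energy (U = -GMm/r): kg·m²/s²  ✗

Only wavelength has units m.

Answer: wavelength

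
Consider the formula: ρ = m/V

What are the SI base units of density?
Units of each symbol in ρ = m/V:
  m (mass): kg
  V (volume): m³  → in the denominator, contributes 1/m³

Multiplying the contributions: [kg] · [1/m³]
Adding exponents of each base unit: kg: 1, m: -3
SI base units of density: kg/m³

Answer: kg/m³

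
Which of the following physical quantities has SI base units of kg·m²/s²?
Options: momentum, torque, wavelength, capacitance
Checking the SI base units of each option:
  momentum (p = mv): kg·m/s  ✗
  torque (τ = Fr): kg·m²/s²  ✓ matches
  wavelength (λ = v/f): m  ✗
  capacitance (C = Q/V): s⁴·A²/(kg·m²)  ✗

Only torque has units kg·m²/s².

Answer: torque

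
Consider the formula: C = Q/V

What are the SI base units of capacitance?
Units of each symbol in C = Q/V:
  Q (charge, in coulombs): s·A
  V (voltage, in volts): kg·m²/(s³·A)  → in the denominator, contributes s³·A/(kg·m²)

Multiplying the contributions: [s·A] · [s³·A/(kg·m²)]
Adding exponents of each base unit: kg: -1, m: -2, s: 4, A: 2
SI base units of capacitance: s⁴·A²/(kg·m²)

Answer: s⁴·A²/(kg·m²)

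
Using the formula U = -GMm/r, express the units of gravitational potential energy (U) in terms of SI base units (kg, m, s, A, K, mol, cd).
Units of each symbol in U = -GMm/r:
  G (gravitational constant): m³/(kg·s²)
  M (mass): kg
  m (mass): kg
  r (distance): m  → in the denominator, contributes 1/m
  The minus sign does not affect the units.

Multiplying the contributions: [m³/(kg·s²)] · [kg] · [kg] · [1/m]
Adding exponents of each base unit: kg: 1, m: 2, s: -2
SI base units of gravitational potential energy: kg·m²/s²

Answer: kg·m²/s²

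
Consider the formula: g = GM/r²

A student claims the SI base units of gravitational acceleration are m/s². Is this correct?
Units of each symbol in g = GM/r²:
  G (gravitational constant): m³/(kg·s²)
  M (mass): kg
  r (distance): m  → to the power 2 in the denominator, contributes 1/m²

Multiplying the contributions: [m³/(kg·s²)] · [kg] · [1/m²]
Adding exponents of each base unit: m: 1, s: -2
SI base units of gravitational acceleration: m/s²

The claimed units m/s² match the derived units, so the claim is correct.

Answer: Yes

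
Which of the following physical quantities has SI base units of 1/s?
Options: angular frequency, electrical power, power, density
Checking the SI base units of each option:
  angular frequency (ω = 2πf): 1/s  ✓ matches
  electrical power (P = IV): kg·m²/s³  ✗
  power (P = W/t): kg·m²/s³  ✗
  density (ρ = m/V): kg/m³  ✗

Only angular frequency has units 1/s.

Answer: angular frequency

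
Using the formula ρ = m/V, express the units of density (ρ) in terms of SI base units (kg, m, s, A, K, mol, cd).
Units of each symbol in ρ = m/V:
  m (mass): kg
  V (volume): m³  → in the denominator, contributes 1/m³

Multiplying the contributions: [kg] · [1/m³]
Adding exponents of each base unit: kg: 1, m: -3
SI base units of density: kg/m³

Answer: kg/m³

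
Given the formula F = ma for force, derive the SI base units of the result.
Units of each symbol in F = ma:
  m (mass): kg
  a (acceleration): m/s²

Multiplying the contributions: [kg] · [m/s²]
Adding exponents of each base unit: kg: 1, m: 1, s: -2
SI base units of force: kg·m/s²

Answer: kg·m/s²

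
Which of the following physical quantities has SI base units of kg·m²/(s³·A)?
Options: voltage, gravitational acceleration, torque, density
Checking the SI base units of each option:
  voltage (V = IR): kg·m²/(s³·A)  ✓ matches
  gravitational acceleration (g = GM/r²): m/s²  ✗
  torque (τ = Fr): kg·m²/s²  ✗
  density (ρ = m/V): kg/m³  ✗

Only voltage has units kg·m²/(s³·A).

Answer: voltage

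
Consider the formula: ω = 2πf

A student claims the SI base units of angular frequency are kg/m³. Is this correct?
Units of each symbol in ω = 2πf:
  f (frequency): 1/s
  The factor 2π is dimensionless.

Multiplying the contributions: [1/s]
Adding exponents of each base unit: s: -1
SI base units of angular frequency: 1/s

The claimed units kg/m³ (exponents kg: 1, m: -3) do not match the derived units 1/s (exponents s: -1), so the claim is incorrect.

Answer: No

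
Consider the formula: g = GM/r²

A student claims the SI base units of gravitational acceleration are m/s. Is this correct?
Units of each symbol in g = GM/r²:
  G (gravitational constant): m³/(kg·s²)
  M (mass): kg
  r (distance): m  → to the power 2 in the denominator, contributes 1/m²

Multiplying the contributions: [m³/(kg·s²)] · [kg] · [1/m²]
Adding exponents of each base unit: m: 1, s: -2
SI base units of gravitational acceleration: m/s²

The claimed units m/s (exponents m: 1, s: -1) do not match the derived units m/s² (exponents m: 1, s: -2), so the claim is incorrect.

Answer: No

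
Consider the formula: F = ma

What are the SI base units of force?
Units of each symbol in F = ma:
  m (mass): kg
  a (acceleration): m/s²

Multiplying the contributions: [kg] · [m/s²]
Adding exponents of each base unit: kg: 1, m: 1, s: -2
SI base units of force: kg·m/s²

Answer: kg·m/s²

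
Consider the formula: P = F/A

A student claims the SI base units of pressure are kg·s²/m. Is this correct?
Units of each symbol in P = F/A:
  F (force): kg·m/s²
  A (area): m²  → in the denominator, contributes 1/m²

Multiplying the contributions: [kg·m/s²] · [1/m²]
Adding exponents of each base unit: kg: 1, m: -1, s: -2
SI base units of pressure: kg/(m·s²)

The claimed units kg·s²/m (exponents kg: 1, m: -1, s: 2) do not match the derived units kg/(m·s²) (exponents kg: 1, m: -1, s: -2), so the claim is incorrect.

Answer: No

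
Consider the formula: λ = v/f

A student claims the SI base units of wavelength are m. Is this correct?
Units of each symbol in λ = v/f:
  v (wave speed): m/s
  f (frequency): 1/s  → in the denominator, contributes s

Multiplying the contributions: [m/s] · [s]
Adding exponents of each base unit: m: 1
SI base units of wavelength: m

The claimed units m match the derived units, so the claim is correct.

Answer: Yes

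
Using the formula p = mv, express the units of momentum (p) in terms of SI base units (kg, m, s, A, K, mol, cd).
Units of each symbol in p = mv:
  m (mass): kg
  v (velocity): m/s

Multiplying the contributions: [kg] · [m/s]
Adding exponents of each base unit: kg: 1, m: 1, s: -1
SI base units of momentum: kg·m/s

Answer: kg·m/s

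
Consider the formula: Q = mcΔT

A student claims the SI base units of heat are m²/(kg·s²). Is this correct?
Units of each symbol in Q = mcΔT:
  m (mass): kg
  c (specific heat capacity, in J/(kg·K)): m²/(s²·K)
  ΔT (temperature change): K

Multiplying the contributions: [kg] · [m²/(s²·K)] · [K]
Adding exponents of each base unit: kg: 1, m: 2, s: -2
SI base units of heat: kg·m²/s²

The claimed units m²/(kg·s²) (exponents kg: -1, m: 2, s: -2) do not match the derived units kg·m²/s² (exponents kg: 1, m: 2, s: -2), so the claim is incorrect.

Answer: No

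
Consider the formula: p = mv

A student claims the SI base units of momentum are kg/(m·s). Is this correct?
Units of each symbol in p = mv:
  m (mass): kg
  v (velocity): m/s

Multiplying the contributions: [kg] · [m/s]
Adding exponents of each base unit: kg: 1, m: 1, s: -1
SI base units of momentum: kg·m/s

The claimed units kg/(m·s) (exponents kg: 1, m: -1, s: -1) do not match the derived units kg·m/s (exponents kg: 1, m: 1, s: -1), so the claim is incorrect.

Answer: No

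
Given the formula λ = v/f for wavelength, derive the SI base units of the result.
Units of each symbol in λ = v/f:
  v (wave speed): m/s
  f (frequency): 1/s  → in the denominator, contributes s

Multiplying the contributions: [m/s] · [s]
Adding exponents of each base unit: m: 1
SI base units of wavelength: m

Answer: m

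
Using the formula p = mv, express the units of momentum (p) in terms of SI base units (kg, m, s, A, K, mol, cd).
Units of each symbol in p = mv:
  m (mass): kg
  v (velocity): m/s

Multiplying the contributions: [kg] · [m/s]
Adding exponents of each base unit: kg: 1, m: 1, s: -1
SI base units of momentum: kg·m/s

Answer: kg·m/s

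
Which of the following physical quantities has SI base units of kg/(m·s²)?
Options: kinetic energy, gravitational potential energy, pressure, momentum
Checking the SI base units of each option:
  kinetic energy (E = ½mv²): kg·m²/s²  ✗
  gravitational potential energy (U = -GMm/r): kg·m²/s²  ✗
  pressure (P = F/A): kg/(m·s²)  ✓ matches
  momentum (p = mv): kg·m/s  ✗

Only pressure has units kg/(m·s²).

Answer: pressure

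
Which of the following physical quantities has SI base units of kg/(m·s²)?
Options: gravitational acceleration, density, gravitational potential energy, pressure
Checking the SI base units of each option:
  gravitational acceleration (g = GM/r²): m/s²  ✗
  density (ρ = m/V): kg/m³  ✗
  gravitational potential energy (U = -GMm/r): kg·m²/s²  ✗
  pressure (P = F/A): kg/(m·s²)  ✓ matches

Only pressure has units kg/(m·s²).

Answer: pressure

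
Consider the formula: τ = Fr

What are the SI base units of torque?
Units of each symbol in τ = Fr:
  F (force): kg·m/s²
  r (lever arm): m

Multiplying the contributions: [kg·m/s²] · [m]
Adding exponents of each base unit: kg: 1, m: 2, s: -2
SI base units of torque: kg·m²/s²

Answer: kg·m²/s²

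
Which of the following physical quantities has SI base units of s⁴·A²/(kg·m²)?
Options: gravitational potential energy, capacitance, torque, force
Checking the SI base units of each option:
  gravitational potential energy (U = -GMm/r): kg·m²/s²  ✗
  capacitance (C = Q/V): s⁴·A²/(kg·m²)  ✓ matches
  torque (τ = Fr): kg·m²/s²  ✗
  force (F = ma): kg·m/s²  ✗

Only capacitance has units s⁴·A²/(kg·m²).

Answer: capacitance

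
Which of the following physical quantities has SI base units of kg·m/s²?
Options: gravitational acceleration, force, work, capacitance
Checking the SI base units of each option:
  gravitational acceleration (g = GM/r²): m/s²  ✗
  force (F = ma): kg·m/s²  ✓ matches
  work (W = Fd): kg·m²/s²  ✗
  capacitance (C = Q/V): s⁴·A²/(kg·m²)  ✗

Only force has units kg·m/s².

Answer: force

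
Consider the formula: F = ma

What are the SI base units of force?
Units of each symbol in F = ma:
  m (mass): kg
  a (acceleration): m/s²

Multiplying the contributions: [kg] · [m/s²]
Adding exponents of each base unit: kg: 1, m: 1, s: -2
SI base units of force: kg·m/s²

Answer: kg·m/s²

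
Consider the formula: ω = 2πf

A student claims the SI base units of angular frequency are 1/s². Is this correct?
Units of each symbol in ω = 2πf:
  f (frequency): 1/s
  The factor 2π is dimensionless.

Multiplying the contributions: [1/s]
Adding exponents of each base unit: s: -1
SI base units of angular frequency: 1/s

The claimed units 1/s² (exponents s: -2) do not match the derived units 1/s (exponents s: -1), so the claim is incorrect.

Answer: No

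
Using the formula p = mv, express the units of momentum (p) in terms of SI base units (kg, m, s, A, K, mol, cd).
Units of each symbol in p = mv:
  m (mass): kg
  v (velocity): m/s

Multiplying the contributions: [kg] · [m/s]
Adding exponents of each base unit: kg: 1, m: 1, s: -1
SI base units of momentum: kg·m/s

Answer: kg·m/s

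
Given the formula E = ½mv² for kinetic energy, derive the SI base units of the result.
Units of each symbol in E = ½mv²:
  m (mass): kg
  v (speed): m/s  → to the power 2, contributes m²/s²
  The factor ½ is dimensionless.

Multiplying the contributions: [kg] · [m²/s²]
Adding exponents of each base unit: kg: 1, m: 2, s: -2
SI base units of kinetic energy: kg·m²/s²

Answer: kg·m²/s²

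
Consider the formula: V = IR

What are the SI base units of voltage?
Units of each symbol in V = IR:
  I (current): A
  R (resistance, in ohms): kg·m²/(s³·A²)

Multiplying the contributions: [A] · [kg·m²/(s³·A²)]
Adding exponents of each base unit: kg: 1, m: 2, s: -3, A: -1
SI base units of voltage: kg·m²/(s³·A)

Answer: kg·m²/(s³·A)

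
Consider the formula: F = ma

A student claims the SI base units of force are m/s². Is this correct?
Units of each symbol in F = ma:
  m (mass): kg
  a (acceleration): m/s²

Multiplying the contributions: [kg] · [m/s²]
Adding exponents of each base unit: kg: 1, m: 1, s: -2
SI base units of force: kg·m/s²

The claimed units m/s² (exponents m: 1, s: -2) do not match the derived units kg·m/s² (exponents kg: 1, m: 1, s: -2), so the claim is incorrect.

Answer: No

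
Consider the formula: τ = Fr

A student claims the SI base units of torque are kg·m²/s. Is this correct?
Units of each symbol in τ = Fr:
  F (force): kg·m/s²
  r (lever arm): m

Multiplying the contributions: [kg·m/s²] · [m]
Adding exponents of each base unit: kg: 1, m: 2, s: -2
SI base units of torque: kg·m²/s²

The claimed units kg·m²/s (exponents kg: 1, m: 2, s: -1) do not match the derived units kg·m²/s² (exponents kg: 1, m: 2, s: -2), so the claim is incorrect.

Answer: No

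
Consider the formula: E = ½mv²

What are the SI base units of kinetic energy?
Units of each symbol in E = ½mv²:
  m (mass): kg
  v (speed): m/s  → to the power 2, contributes m²/s²
  The factor ½ is dimensionless.

Multiplying the contributions: [kg] · [m²/s²]
Adding exponents of each base unit: kg: 1, m: 2, s: -2
SI base units of kinetic energy: kg·m²/s²

Answer: kg·m²/s²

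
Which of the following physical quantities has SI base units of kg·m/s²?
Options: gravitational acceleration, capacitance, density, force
Checking the SI base units of each option:
  gravitational acceleration (g = GM/r²): m/s²  ✗
  capacitance (C = Q/V): s⁴·A²/(kg·m²)  ✗
  density (ρ = m/V): kg/m³  ✗
  force (F = ma): kg·m/s²  ✓ matches

Only force has units kg·m/s².

Answer: force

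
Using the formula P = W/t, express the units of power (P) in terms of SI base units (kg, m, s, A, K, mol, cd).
Units of each symbol in P = W/t:
  W (work): kg·m²/s²
  t (time): s  → in the denominator, contributes 1/s

Multiplying the contributions: [kg·m²/s²] · [1/s]
Adding exponents of each base unit: kg: 1, m: 2, s: -3
SI base units of power: kg·m²/s³

Answer: kg·m²/s³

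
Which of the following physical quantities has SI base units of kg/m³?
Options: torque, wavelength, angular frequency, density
Checking the SI base units of each option:
  torque (τ = Fr): kg·m²/s²  ✗
  wavelength (λ = v/f): m  ✗
  angular frequency (ω = 2πf): 1/s  ✗
  density (ρ = m/V): kg/m³  ✓ matches

Only density has units kg/m³.

Answer: density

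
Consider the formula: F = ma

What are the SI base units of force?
Units of each symbol in F = ma:
  m (mass): kg
  a (acceleration): m/s²

Multiplying the contributions: [kg] · [m/s²]
Adding exponents of each base unit: kg: 1, m: 1, s: -2
SI base units of force: kg·m/s²

Answer: kg·m/s²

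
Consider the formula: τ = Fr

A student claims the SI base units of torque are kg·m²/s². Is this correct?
Units of each symbol in τ = Fr:
  F (force): kg·m/s²
  r (lever arm): m

Multiplying the contributions: [kg·m/s²] · [m]
Adding exponents of each base unit: kg: 1, m: 2, s: -2
SI base units of torque: kg·m²/s²

The claimed units kg·m²/s² match the derived units, so the claim is correct.

Answer: Yes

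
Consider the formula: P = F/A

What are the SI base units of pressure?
Units of each symbol in P = F/A:
  F (force): kg·m/s²
  A (area): m²  → in the denominator, contributes 1/m²

Multiplying the contributions: [kg·m/s²] · [1/m²]
Adding exponents of each base unit: kg: 1, m: -1, s: -2
SI base units of pressure: kg/(m·s²)

Answer: kg/(m·s²)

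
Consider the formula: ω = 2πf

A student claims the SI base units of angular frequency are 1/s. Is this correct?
Units of each symbol in ω = 2πf:
  f (frequency): 1/s
  The factor 2π is dimensionless.

Multiplying the contributions: [1/s]
Adding exponents of each base unit: s: -1
SI base units of angular frequency: 1/s

The claimed units 1/s match the derived units, so the claim is correct.

Answer: Yes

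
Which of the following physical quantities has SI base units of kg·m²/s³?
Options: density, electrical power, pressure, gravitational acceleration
Checking the SI base units of each option:
  density (ρ = m/V): kg/m³  ✗
  electrical power (P = IV): kg·m²/s³  ✓ matches
  pressure (P = F/A): kg/(m·s²)  ✗
  gravitational acceleration (g = GM/r²): m/s²  ✗

Only electrical power has units kg·m²/s³.

Answer: electrical power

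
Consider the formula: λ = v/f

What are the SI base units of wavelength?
Units of each symbol in λ = v/f:
  v (wave speed): m/s
  f (frequency): 1/s  → in the denominator, contributes s

Multiplying the contributions: [m/s] · [s]
Adding exponents of each base unit: m: 1
SI base units of wavelength: m

Answer: m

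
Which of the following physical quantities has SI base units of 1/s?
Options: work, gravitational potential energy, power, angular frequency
Checking the SI base units of each option:
  work (W = Fd): kg·m²/s²  ✗
  gravitational potential energy (U = -GMm/r): kg·m²/s²  ✗
  power (P = W/t): kg·m²/s³  ✗
  angular frequency (ω = 2πf): 1/s  ✓ matches

Only angular frequency has units 1/s.

Answer: angular frequency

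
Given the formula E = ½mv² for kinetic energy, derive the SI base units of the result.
Units of each symbol in E = ½mv²:
  m (mass): kg
  v (speed): m/s  → to the power 2, contributes m²/s²
  The factor ½ is dimensionless.

Multiplying the contributions: [kg] · [m²/s²]
Adding exponents of each base unit: kg: 1, m: 2, s: -2
SI base units of kinetic energy: kg·m²/s²

Answer: kg·m²/s²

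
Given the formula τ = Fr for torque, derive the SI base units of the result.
Units of each symbol in τ = Fr:
  F (force): kg·m/s²
  r (lever arm): m

Multiplying the contributions: [kg·m/s²] · [m]
Adding exponents of each base unit: kg: 1, m: 2, s: -2
SI base units of torque: kg·m²/s²

Answer: kg·m²/s²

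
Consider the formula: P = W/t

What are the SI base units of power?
Units of each symbol in P = W/t:
  W (work): kg·m²/s²
  t (time): s  → in the denominator, contributes 1/s

Multiplying the contributions: [kg·m²/s²] · [1/s]
Adding exponents of each base unit: kg: 1, m: 2, s: -3
SI base units of power: kg·m²/s³

Answer: kg·m²/s³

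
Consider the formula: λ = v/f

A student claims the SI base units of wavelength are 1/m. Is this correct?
Units of each symbol in λ = v/f:
  v (wave speed): m/s
  f (frequency): 1/s  → in the denominator, contributes s

Multiplying the contributions: [m/s] · [s]
Adding exponents of each base unit: m: 1
SI base units of wavelength: m

The claimed units 1/m (exponents m: -1) do not match the derived units m (exponents m: 1), so the claim is incorrect.

Answer: No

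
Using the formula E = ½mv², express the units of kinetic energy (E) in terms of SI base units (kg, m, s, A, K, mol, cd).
Units of each symbol in E = ½mv²:
  m (mass): kg
  v (speed): m/s  → to the power 2, contributes m²/s²
  The factor ½ is dimensionless.

Multiplying the contributions: [kg] · [m²/s²]
Adding exponents of each base unit: kg: 1, m: 2, s: -2
SI base units of kinetic energy: kg·m²/s²

Answer: kg·m²/s²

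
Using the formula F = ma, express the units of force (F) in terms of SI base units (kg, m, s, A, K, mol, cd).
Units of each symbol in F = ma:
  m (mass): kg
  a (acceleration): m/s²

Multiplying the contributions: [kg] · [m/s²]
Adding exponents of each base unit: kg: 1, m: 1, s: -2
SI base units of force: kg·m/s²

Answer: kg·m/s²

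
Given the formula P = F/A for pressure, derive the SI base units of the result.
Units of each symbol in P = F/A:
  F (force): kg·m/s²
  A (area): m²  → in the denominator, contributes 1/m²

Multiplying the contributions: [kg·m/s²] · [1/m²]
Adding exponents of each base unit: kg: 1, m: -1, s: -2
SI base units of pressure: kg/(m·s²)

Answer: kg/(m·s²)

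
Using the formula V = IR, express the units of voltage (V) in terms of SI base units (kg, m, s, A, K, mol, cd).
Units of each symbol in V = IR:
  I (current): A
  R (resistance, in ohms): kg·m²/(s³·A²)

Multiplying the contributions: [A] · [kg·m²/(s³·A²)]
Adding exponents of each base unit: kg: 1, m: 2, s: -3, A: -1
SI base units of voltage: kg·m²/(s³·A)

Answer: kg·m²/(s³·A)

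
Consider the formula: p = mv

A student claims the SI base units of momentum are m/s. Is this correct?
Units of each symbol in p = mv:
  m (mass): kg
  v (velocity): m/s

Multiplying the contributions: [kg] · [m/s]
Adding exponents of each base unit: kg: 1, m: 1, s: -1
SI base units of momentum: kg·m/s

The claimed units m/s (exponents m: 1, s: -1) do not match the derived units kg·m/s (exponents kg: 1, m: 1, s: -1), so the claim is incorrect.

Answer: No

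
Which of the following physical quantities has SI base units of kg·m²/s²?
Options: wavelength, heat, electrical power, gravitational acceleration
Checking the SI base units of each option:
  wavelength (λ = v/f): m  ✗
  heat (Q = mcΔT): kg·m²/s²  ✓ matches
  electrical power (P = IV): kg·m²/s³  ✗
  gravitational acceleration (g = GM/r²): m/s²  ✗

Only heat has units kg·m²/s².

Answer: heat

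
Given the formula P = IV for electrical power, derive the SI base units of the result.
Units of each symbol in P = IV:
  I (current): A
  V (voltage, in volts): kg·m²/(s³·A)

Multiplying the contributions: [A] · [kg·m²/(s³·A)]
Adding exponents of each base unit: kg: 1, m: 2, s: -3
SI base units of electrical power: kg·m²/s³

Answer: kg·m²/s³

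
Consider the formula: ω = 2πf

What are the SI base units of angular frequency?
Units of each symbol in ω = 2πf:
  f (frequency): 1/s
  The factor 2π is dimensionless.

Multiplying the contributions: [1/s]
Adding exponents of each base unit: s: -1
SI base units of angular frequency: 1/s

Answer: 1/s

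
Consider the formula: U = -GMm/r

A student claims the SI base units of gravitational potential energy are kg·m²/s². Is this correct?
Units of each symbol in U = -GMm/r:
  G (gravitational constant): m³/(kg·s²)
  M (mass): kg
  m (mass): kg
  r (distance): m  → in the denominator, contributes 1/m
  The minus sign does not affect the units.

Multiplying the contributions: [m³/(kg·s²)] · [kg] · [kg] · [1/m]
Adding exponents of each base unit: kg: 1, m: 2, s: -2
SI base units of gravitational potential energy: kg·m²/s²

The claimed units kg·m²/s² match the derived units, so the claim is correct.

Answer: Yes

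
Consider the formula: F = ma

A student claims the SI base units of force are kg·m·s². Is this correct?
Units of each symbol in F = ma:
  m (mass): kg
  a (acceleration): m/s²

Multiplying the contributions: [kg] · [m/s²]
Adding exponents of each base unit: kg: 1, m: 1, s: -2
SI base units of force: kg·m/s²

The claimed units kg·m·s² (exponents kg: 1, m: 1, s: 2) do not match the derived units kg·m/s² (exponents kg: 1, m: 1, s: -2), so the claim is incorrect.

Answer: No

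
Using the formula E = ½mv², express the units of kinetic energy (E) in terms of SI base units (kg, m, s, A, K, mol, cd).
Units of each symbol in E = ½mv²:
  m (mass): kg
  v (speed): m/s  → to the power 2, contributes m²/s²
  The factor ½ is dimensionless.

Multiplying the contributions: [kg] · [m²/s²]
Adding exponents of each base unit: kg: 1, m: 2, s: -2
SI base units of kinetic energy: kg·m²/s²

Answer: kg·m²/s²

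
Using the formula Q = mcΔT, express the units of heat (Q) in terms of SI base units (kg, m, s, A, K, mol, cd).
Units of each symbol in Q = mcΔT:
  m (mass): kg
  c (specific heat capacity, in J/(kg·K)): m²/(s²·K)
  ΔT (temperature change): K

Multiplying the contributions: [kg] · [m²/(s²·K)] · [K]
Adding exponents of each base unit: kg: 1, m: 2, s: -2
SI base units of heat: kg·m²/s²

Answer: kg·m²/s²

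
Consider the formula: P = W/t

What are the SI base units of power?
Units of each symbol in P = W/t:
  W (work): kg·m²/s²
  t (time): s  → in the denominator, contributes 1/s

Multiplying the contributions: [kg·m²/s²] · [1/s]
Adding exponents of each base unit: kg: 1, m: 2, s: -3
SI base units of power: kg·m²/s³

Answer: kg·m²/s³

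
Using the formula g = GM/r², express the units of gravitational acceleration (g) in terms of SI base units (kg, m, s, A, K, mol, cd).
Units of each symbol in g = GM/r²:
  G (gravitational constant): m³/(kg·s²)
  M (mass): kg
  r (distance): m  → to the power 2 in the denominator, contributes 1/m²

Multiplying the contributions: [m³/(kg·s²)] · [kg] · [1/m²]
Adding exponents of each base unit: m: 1, s: -2
SI base units of gravitational acceleration: m/s²

Answer: m/s²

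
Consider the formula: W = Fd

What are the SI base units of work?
Units of each symbol in W = Fd:
  F (force): kg·m/s²
  d (displacement): m

Multiplying the contributions: [kg·m/s²] · [m]
Adding exponents of each base unit: kg: 1, m: 2, s: -2
SI base units of work: kg·m²/s²

Answer: kg·m²/s²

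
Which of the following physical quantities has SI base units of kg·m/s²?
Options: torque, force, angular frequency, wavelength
Checking the SI base units of each option:
  torque (τ = Fr): kg·m²/s²  ✗
  force (F = ma): kg·m/s²  ✓ matches
  angular frequency (ω = 2πf): 1/s  ✗
  wavelength (λ = v/f): m  ✗

Only force has units kg·m/s².

Answer: force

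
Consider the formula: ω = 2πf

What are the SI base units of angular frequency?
Units of each symbol in ω = 2πf:
  f (frequency): 1/s
  The factor 2π is dimensionless.

Multiplying the contributions: [1/s]
Adding exponents of each base unit: s: -1
SI base units of angular frequency: 1/s

Answer: 1/s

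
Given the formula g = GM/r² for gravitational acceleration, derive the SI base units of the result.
Units of each symbol in g = GM/r²:
  G (gravitational constant): m³/(kg·s²)
  M (mass): kg
  r (distance): m  → to the power 2 in the denominator, contributes 1/m²

Multiplying the contributions: [m³/(kg·s²)] · [kg] · [1/m²]
Adding exponents of each base unit: m: 1, s: -2
SI base units of gravitational acceleration: m/s²

Answer: m/s²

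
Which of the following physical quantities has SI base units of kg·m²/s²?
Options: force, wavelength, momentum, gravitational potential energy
Checking the SI base units of each option:
  force (F = ma): kg·m/s²  ✗
  wavelength (λ = v/f): m  ✗
  momentum (p = mv): kg·m/s  ✗
  gravitational potential energy (U = -GMm/r): kg·m²/s²  ✓ matches

Only gravitational potential energy has units kg·m²/s².

Answer: gravitational potential energy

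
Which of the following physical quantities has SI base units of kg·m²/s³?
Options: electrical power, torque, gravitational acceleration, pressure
Checking the SI base units of each option:
  electrical power (P = IV): kg·m²/s³  ✓ matches
  torque (τ = Fr): kg·m²/s²  ✗
  gravitational acceleration (g = GM/r²): m/s²  ✗
  pressure (P = F/A): kg/(m·s²)  ✗

Only electrical power has units kg·m²/s³.

Answer: electrical power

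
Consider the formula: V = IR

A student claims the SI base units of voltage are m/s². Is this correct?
Units of each symbol in V = IR:
  I (current): A
  R (resistance, in ohms): kg·m²/(s³·A²)

Multiplying the contributions: [A] · [kg·m²/(s³·A²)]
Adding exponents of each base unit: kg: 1, m: 2, s: -3, A: -1
SI base units of voltage: kg·m²/(s³·A)

The claimed units m/s² (exponents m: 1, s: -2) do not match the derived units kg·m²/(s³·A) (exponents kg: 1, m: 2, s: -3, A: -1), so the claim is incorrect.

Answer: No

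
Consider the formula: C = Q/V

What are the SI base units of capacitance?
Units of each symbol in C = Q/V:
  Q (charge, in coulombs): s·A
  V (voltage, in volts): kg·m²/(s³·A)  → in the denominator, contributes s³·A/(kg·m²)

Multiplying the contributions: [s·A] · [s³·A/(kg·m²)]
Adding exponents of each base unit: kg: -1, m: -2, s: 4, A: 2
SI base units of capacitance: s⁴·A²/(kg·m²)

Answer: s⁴·A²/(kg·m²)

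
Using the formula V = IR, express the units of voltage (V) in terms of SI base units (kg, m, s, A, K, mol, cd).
Units of each symbol in V = IR:
  I (current): A
  R (resistance, in ohms): kg·m²/(s³·A²)

Multiplying the contributions: [A] · [kg·m²/(s³·A²)]
Adding exponents of each base unit: kg: 1, m: 2, s: -3, A: -1
SI base units of voltage: kg·m²/(s³·A)

Answer: kg·m²/(s³·A)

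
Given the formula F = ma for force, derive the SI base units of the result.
Units of each symbol in F = ma:
  m (mass): kg
  a (acceleration): m/s²

Multiplying the contributions: [kg] · [m/s²]
Adding exponents of each base unit: kg: 1, m: 1, s: -2
SI base units of force: kg·m/s²

Answer: kg·m/s²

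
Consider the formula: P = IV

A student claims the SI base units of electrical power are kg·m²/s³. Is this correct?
Units of each symbol in P = IV:
  I (current): A
  V (voltage, in volts): kg·m²/(s³·A)

Multiplying the contributions: [A] · [kg·m²/(s³·A)]
Adding exponents of each base unit: kg: 1, m: 2, s: -3
SI base units of electrical power: kg·m²/s³

The claimed units kg·m²/s³ match the derived units, so the claim is correct.

Answer: Yes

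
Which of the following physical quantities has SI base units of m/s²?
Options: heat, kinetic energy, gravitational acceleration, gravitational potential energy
Checking the SI base units of each option:
  heat (Q = mcΔT): kg·m²/s²  ✗
  kinetic energy (E = ½mv²): kg·m²/s²  ✗
  gravitational acceleration (g = GM/r²): m/s²  ✓ matches
  gravitational potential energy (U = -GMm/r): kg·m²/s²  ✗

Only gravitational acceleration has units m/s².

Answer: gravitational acceleration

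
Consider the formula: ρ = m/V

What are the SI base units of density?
Units of each symbol in ρ = m/V:
  m (mass): kg
  V (volume): m³  → in the denominator, contributes 1/m³

Multiplying the contributions: [kg] · [1/m³]
Adding exponents of each base unit: kg: 1, m: -3
SI base units of density: kg/m³

Answer: kg/m³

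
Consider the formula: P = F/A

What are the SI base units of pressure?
Units of each symbol in P = F/A:
  F (force): kg·m/s²
  A (area): m²  → in the denominator, contributes 1/m²

Multiplying the contributions: [kg·m/s²] · [1/m²]
Adding exponents of each base unit: kg: 1, m: -1, s: -2
SI base units of pressure: kg/(m·s²)

Answer: kg/(m·s²)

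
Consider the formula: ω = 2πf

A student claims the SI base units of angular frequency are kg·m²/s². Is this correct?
Units of each symbol in ω = 2πf:
  f (frequency): 1/s
  The factor 2π is dimensionless.

Multiplying the contributions: [1/s]
Adding exponents of each base unit: s: -1
SI base units of angular frequency: 1/s

The claimed units kg·m²/s² (exponents kg: 1, m: 2, s: -2) do not match the derived units 1/s (exponents s: -1), so the claim is incorrect.

Answer: No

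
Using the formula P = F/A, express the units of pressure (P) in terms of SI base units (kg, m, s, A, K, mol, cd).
Units of each symbol in P = F/A:
  F (force): kg·m/s²
  A (area): m²  → in the denominator, contributes 1/m²

Multiplying the contributions: [kg·m/s²] · [1/m²]
Adding exponents of each base unit: kg: 1, m: -1, s: -2
SI base units of pressure: kg/(m·s²)

Answer: kg/(m·s²)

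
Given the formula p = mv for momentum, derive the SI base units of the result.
Units of each symbol in p = mv:
  m (mass): kg
  v (velocity): m/s

Multiplying the contributions: [kg] · [m/s]
Adding exponents of each base unit: kg: 1, m: 1, s: -1
SI base units of momentum: kg·m/s

Answer: kg·m/s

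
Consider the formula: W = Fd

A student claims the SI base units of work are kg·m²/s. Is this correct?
Units of each symbol in W = Fd:
  F (force): kg·m/s²
  d (displacement): m

Multiplying the contributions: [kg·m/s²] · [m]
Adding exponents of each base unit: kg: 1, m: 2, s: -2
SI base units of work: kg·m²/s²

The claimed units kg·m²/s (exponents kg: 1, m: 2, s: -1) do not match the derived units kg·m²/s² (exponents kg: 1, m: 2, s: -2), so the claim is incorrect.

Answer: No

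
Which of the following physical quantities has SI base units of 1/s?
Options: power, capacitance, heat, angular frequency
Checking the SI base units of each option:
  power (P = W/t): kg·m²/s³  ✗
  capacitance (C = Q/V): s⁴·A²/(kg·m²)  ✗
  heat (Q = mcΔT): kg·m²/s²  ✗
  angular frequency (ω = 2πf): 1/s  ✓ matches

Only angular frequency has units 1/s.

Answer: angular frequency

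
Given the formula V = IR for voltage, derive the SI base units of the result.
Units of each symbol in V = IR:
  I (current): A
  R (resistance, in ohms): kg·m²/(s³·A²)

Multiplying the contributions: [A] · [kg·m²/(s³·A²)]
Adding exponents of each base unit: kg: 1, m: 2, s: -3, A: -1
SI base units of voltage: kg·m²/(s³·A)

Answer: kg·m²/(s³·A)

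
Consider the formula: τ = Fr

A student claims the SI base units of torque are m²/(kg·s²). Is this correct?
Units of each symbol in τ = Fr:
  F (force): kg·m/s²
  r (lever arm): m

Multiplying the contributions: [kg·m/s²] · [m]
Adding exponents of each base unit: kg: 1, m: 2, s: -2
SI base units of torque: kg·m²/s²

The claimed units m²/(kg·s²) (exponents kg: -1, m: 2, s: -2) do not match the derived units kg·m²/s² (exponents kg: 1, m: 2, s: -2), so the claim is incorrect.

Answer: No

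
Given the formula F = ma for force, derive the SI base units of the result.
Units of each symbol in F = ma:
  m (mass): kg
  a (acceleration): m/s²

Multiplying the contributions: [kg] · [m/s²]
Adding exponents of each base unit: kg: 1, m: 1, s: -2
SI base units of force: kg·m/s²

Answer: kg·m/s²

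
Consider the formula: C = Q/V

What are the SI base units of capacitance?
Units of each symbol in C = Q/V:
  Q (charge, in coulombs): s·A
  V (voltage, in volts): kg·m²/(s³·A)  → in the denominator, contributes s³·A/(kg·m²)

Multiplying the contributions: [s·A] · [s³·A/(kg·m²)]
Adding exponents of each base unit: kg: -1, m: -2, s: 4, A: 2
SI base units of capacitance: s⁴·A²/(kg·m²)

Answer: s⁴·A²/(kg·m²)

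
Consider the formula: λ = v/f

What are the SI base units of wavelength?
Units of each symbol in λ = v/f:
  v (wave speed): m/s
  f (frequency): 1/s  → in the denominator, contributes s

Multiplying the contributions: [m/s] · [s]
Adding exponents of each base unit: m: 1
SI base units of wavelength: m

Answer: m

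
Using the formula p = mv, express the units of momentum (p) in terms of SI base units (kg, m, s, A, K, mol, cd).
Units of each symbol in p = mv:
  m (mass): kg
  v (velocity): m/s

Multiplying the contributions: [kg] · [m/s]
Adding exponents of each base unit: kg: 1, m: 1, s: -1
SI base units of momentum: kg·m/s

Answer: kg·m/s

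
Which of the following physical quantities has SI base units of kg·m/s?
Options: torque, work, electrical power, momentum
Checking the SI base units of each option:
  torque (τ = Fr): kg·m²/s²  ✗
  work (W = Fd): kg·m²/s²  ✗
  electrical power (P = IV): kg·m²/s³  ✗
  momentum (p = mv): kg·m/s  ✓ matches

Only momentum has units kg·m/s.

Answer: momentum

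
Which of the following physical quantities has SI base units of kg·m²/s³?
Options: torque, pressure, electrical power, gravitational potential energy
Checking the SI base units of each option:
  torque (τ = Fr): kg·m²/s²  ✗
  pressure (P = F/A): kg/(m·s²)  ✗
  electrical power (P = IV): kg·m²/s³  ✓ matches
  gravitational potential energy (U = -GMm/r): kg·m²/s²  ✗

Only electrical power has units kg·m²/s³.

Answer: electrical power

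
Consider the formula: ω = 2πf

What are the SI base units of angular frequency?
Units of each symbol in ω = 2πf:
  f (frequency): 1/s
  The factor 2π is dimensionless.

Multiplying the contributions: [1/s]
Adding exponents of each base unit: s: -1
SI base units of angular frequency: 1/s

Answer: 1/s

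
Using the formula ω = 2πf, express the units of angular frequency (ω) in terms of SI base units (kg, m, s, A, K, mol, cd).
Units of each symbol in ω = 2πf:
  f (frequency): 1/s
  The factor 2π is dimensionless.

Multiplying the contributions: [1/s]
Adding exponents of each base unit: s: -1
SI base units of angular frequency: 1/s

Answer: 1/s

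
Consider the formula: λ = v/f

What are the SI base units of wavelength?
Units of each symbol in λ = v/f:
  v (wave speed): m/s
  f (frequency): 1/s  → in the denominator, contributes s

Multiplying the contributions: [m/s] · [s]
Adding exponents of each base unit: m: 1
SI base units of wavelength: m

Answer: m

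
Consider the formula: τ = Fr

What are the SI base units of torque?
Units of each symbol in τ = Fr:
  F (force): kg·m/s²
  r (lever arm): m

Multiplying the contributions: [kg·m/s²] · [m]
Adding exponents of each base unit: kg: 1, m: 2, s: -2
SI base units of torque: kg·m²/s²

Answer: kg·m²/s²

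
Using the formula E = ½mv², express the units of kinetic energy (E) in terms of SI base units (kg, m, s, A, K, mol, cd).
Units of each symbol in E = ½mv²:
  m (mass): kg
  v (speed): m/s  → to the power 2, contributes m²/s²
  The factor ½ is dimensionless.

Multiplying the contributions: [kg] · [m²/s²]
Adding exponents of each base unit: kg: 1, m: 2, s: -2
SI base units of kinetic energy: kg·m²/s²

Answer: kg·m²/s²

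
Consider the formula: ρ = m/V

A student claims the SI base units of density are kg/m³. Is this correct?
Units of each symbol in ρ = m/V:
  m (mass): kg
  V (volume): m³  → in the denominator, contributes 1/m³

Multiplying the contributions: [kg] · [1/m³]
Adding exponents of each base unit: kg: 1, m: -3
SI base units of density: kg/m³

The claimed units kg/m³ match the derived units, so the claim is correct.

Answer: Yes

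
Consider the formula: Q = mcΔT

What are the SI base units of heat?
Units of each symbol in Q = mcΔT:
  m (mass): kg
  c (specific heat capacity, in J/(kg·K)): m²/(s²·K)
  ΔT (temperature change): K

Multiplying the contributions: [kg] · [m²/(s²·K)] · [K]
Adding exponents of each base unit: kg: 1, m: 2, s: -2
SI base units of heat: kg·m²/s²

Answer: kg·m²/s²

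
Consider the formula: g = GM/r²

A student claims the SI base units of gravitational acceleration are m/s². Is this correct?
Units of each symbol in g = GM/r²:
  G (gravitational constant): m³/(kg·s²)
  M (mass): kg
  r (distance): m  → to the power 2 in the denominator, contributes 1/m²

Multiplying the contributions: [m³/(kg·s²)] · [kg] · [1/m²]
Adding exponents of each base unit: m: 1, s: -2
SI base units of gravitational acceleration: m/s²

The claimed units m/s² match the derived units, so the claim is correct.

Answer: Yes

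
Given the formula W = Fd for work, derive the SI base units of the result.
Units of each symbol in W = Fd:
  F (force): kg·m/s²
  d (displacement): m

Multiplying the contributions: [kg·m/s²] · [m]
Adding exponents of each base unit: kg: 1, m: 2, s: -2
SI base units of work: kg·m²/s²

Answer: kg·m²/s²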